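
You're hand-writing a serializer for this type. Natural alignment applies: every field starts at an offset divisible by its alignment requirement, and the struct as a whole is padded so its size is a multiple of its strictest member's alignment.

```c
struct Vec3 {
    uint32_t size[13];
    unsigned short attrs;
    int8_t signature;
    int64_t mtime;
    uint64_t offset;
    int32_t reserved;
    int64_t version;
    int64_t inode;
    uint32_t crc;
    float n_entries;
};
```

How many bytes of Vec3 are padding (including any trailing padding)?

0..52  size  (52B, 4-aligned)
52..54  attrs  (2B, 2-aligned)
54..55  signature  (1B, 1-aligned)
55..56  -- padding (1B)
56..64  mtime  (8B, 8-aligned)
64..72  offset  (8B, 8-aligned)
72..76  reserved  (4B, 4-aligned)
76..80  -- padding (4B)
80..88  version  (8B, 8-aligned)
88..96  inode  (8B, 8-aligned)
96..100  crc  (4B, 4-aligned)
100..104  n_entries  (4B, 4-aligned)
sizeof = 104, alignof = 8
data bytes 99, size 104 → padding 5

5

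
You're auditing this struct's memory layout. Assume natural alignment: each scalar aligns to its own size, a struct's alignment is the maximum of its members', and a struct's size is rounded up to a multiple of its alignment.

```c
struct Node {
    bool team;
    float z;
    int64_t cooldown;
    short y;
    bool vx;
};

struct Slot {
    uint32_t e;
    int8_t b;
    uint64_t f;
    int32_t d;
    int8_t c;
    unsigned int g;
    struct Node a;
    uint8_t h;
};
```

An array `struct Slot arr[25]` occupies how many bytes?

1600

Node: team at 0 (size 1, align 1) → ends 1; pad 3 to align 4 for z; z at 4 (size 4, align 4) → ends 8; cooldown at 8 (size 8, align 8) → ends 16; y at 16 (size 2, align 2) → ends 18; vx at 18 (size 1, align 1) → ends 19; tail pad 5 to reach multiple of 8; total 24 bytes, alignment 8
e at 0 (size 4, align 4) → ends 4
b at 4 (size 1, align 1) → ends 5
pad 3 to align 8 for f
f at 8 (size 8, align 8) → ends 16
d at 16 (size 4, align 4) → ends 20
c at 20 (size 1, align 1) → ends 21
pad 3 to align 4 for g
g at 24 (size 4, align 4) → ends 28
pad 4 to align 8 for a
a at 32 (size 24, align 8) → ends 56
h at 56 (size 1, align 1) → ends 57
tail pad 7 to reach multiple of 8
total 64 bytes, alignment 8
array of 25: 25 × 64 = 1600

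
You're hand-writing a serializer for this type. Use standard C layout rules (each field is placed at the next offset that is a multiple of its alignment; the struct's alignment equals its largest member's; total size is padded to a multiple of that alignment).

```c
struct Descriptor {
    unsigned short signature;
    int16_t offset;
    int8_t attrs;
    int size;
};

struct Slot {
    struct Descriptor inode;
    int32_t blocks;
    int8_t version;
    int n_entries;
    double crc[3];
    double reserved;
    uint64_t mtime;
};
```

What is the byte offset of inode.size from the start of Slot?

8

Descriptor: signature at 0 (size 2, align 2) → ends 2; offset at 2 (size 2, align 2) → ends 4; attrs at 4 (size 1, align 1) → ends 5; pad 3 to align 4 for size; size at 8 (size 4, align 4) → ends 12; total 12 bytes, alignment 4
inode at 0 (size 12, align 4) → ends 12
within Descriptor: size at 8
0 + 8 = 8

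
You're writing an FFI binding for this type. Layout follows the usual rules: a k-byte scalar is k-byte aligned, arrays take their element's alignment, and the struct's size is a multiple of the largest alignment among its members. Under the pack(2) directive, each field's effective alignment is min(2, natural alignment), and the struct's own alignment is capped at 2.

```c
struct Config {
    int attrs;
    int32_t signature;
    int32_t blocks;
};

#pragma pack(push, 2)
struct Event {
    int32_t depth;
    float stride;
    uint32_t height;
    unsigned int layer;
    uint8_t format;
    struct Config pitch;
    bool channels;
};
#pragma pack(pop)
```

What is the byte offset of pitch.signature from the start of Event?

Config: attrs at 0 (size 4, align 4) → ends 4; signature at 4 (size 4, align 4) → ends 8; blocks at 8 (size 4, align 4) → ends 12; total 12 bytes, alignment 4
depth at 0 (size 4, align 2) → ends 4
stride at 4 (size 4, align 2) → ends 8
height at 8 (size 4, align 2) → ends 12
layer at 12 (size 4, align 2) → ends 16
format at 16 (size 1, align 1) → ends 17
pad 1 to align 2 for pitch
pitch at 18 (size 12, align 2) → ends 30
within Config: signature at 4
18 + 4 = 22

22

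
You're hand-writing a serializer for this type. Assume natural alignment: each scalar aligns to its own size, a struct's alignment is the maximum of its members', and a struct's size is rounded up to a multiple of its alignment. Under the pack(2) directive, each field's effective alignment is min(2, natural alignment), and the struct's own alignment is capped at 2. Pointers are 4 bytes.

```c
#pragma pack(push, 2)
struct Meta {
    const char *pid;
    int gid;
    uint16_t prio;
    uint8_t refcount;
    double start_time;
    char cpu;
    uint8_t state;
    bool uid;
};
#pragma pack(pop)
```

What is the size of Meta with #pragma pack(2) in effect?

0..4  pid  (4B, 2-aligned)
4..8  gid  (4B, 2-aligned)
8..10  prio  (2B, 2-aligned)
10..11  refcount  (1B, 1-aligned)
11..12  -- padding (1B)
12..20  start_time  (8B, 2-aligned)
20..21  cpu  (1B, 1-aligned)
21..22  state  (1B, 1-aligned)
22..23  uid  (1B, 1-aligned)
23..24  -- tail padding (1B)
sizeof = 24, alignof = 2

24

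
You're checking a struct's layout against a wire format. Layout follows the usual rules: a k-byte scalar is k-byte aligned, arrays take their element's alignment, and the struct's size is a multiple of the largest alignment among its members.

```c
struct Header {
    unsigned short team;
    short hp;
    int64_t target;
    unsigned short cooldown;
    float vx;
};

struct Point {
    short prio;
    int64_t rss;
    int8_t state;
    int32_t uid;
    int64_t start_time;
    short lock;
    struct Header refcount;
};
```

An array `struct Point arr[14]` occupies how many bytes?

896

Header: @0: team [2B, align 2] → 2; @2: hp [2B, align 2] → 4; +4 pad (align 8); @8: target [8B, align 8] → 16; @16: cooldown [2B, align 2] → 18; +2 pad (align 4); @20: vx [4B, align 4] → 24; size 24, align 8
@0: prio [2B, align 2] → 2
+6 pad (align 8)
@8: rss [8B, align 8] → 16
@16: state [1B, align 1] → 17
+3 pad (align 4)
@20: uid [4B, align 4] → 24
@24: start_time [8B, align 8] → 32
@32: lock [2B, align 2] → 34
+6 pad (align 8)
@40: refcount [24B, align 8] → 64
size 64, align 8
array of 14: 14 × 64 = 896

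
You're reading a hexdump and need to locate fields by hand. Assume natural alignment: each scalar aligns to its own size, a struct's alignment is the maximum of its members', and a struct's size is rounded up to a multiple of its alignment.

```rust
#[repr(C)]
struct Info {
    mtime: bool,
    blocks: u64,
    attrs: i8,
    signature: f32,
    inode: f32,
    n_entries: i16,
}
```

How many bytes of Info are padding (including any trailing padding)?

@0: mtime [1B, align 1] → 1
+7 pad (align 8)
@8: blocks [8B, align 8] → 16
@16: attrs [1B, align 1] → 17
+3 pad (align 4)
@20: signature [4B, align 4] → 24
@24: inode [4B, align 4] → 28
@28: n_entries [2B, align 2] → 30
+2 tail pad (align 8)
size 32, align 8
data bytes 20, size 32 → padding 12

12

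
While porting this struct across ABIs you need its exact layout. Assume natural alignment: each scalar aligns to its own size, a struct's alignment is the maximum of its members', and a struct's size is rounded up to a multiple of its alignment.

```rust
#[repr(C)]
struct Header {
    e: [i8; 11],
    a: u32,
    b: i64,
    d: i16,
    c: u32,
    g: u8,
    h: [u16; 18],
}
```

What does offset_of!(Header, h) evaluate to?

34

e at 0 (size 11, align 1) → ends 11
pad 1 to align 4 for a
a at 12 (size 4, align 4) → ends 16
b at 16 (size 8, align 8) → ends 24
d at 24 (size 2, align 2) → ends 26
pad 2 to align 4 for c
c at 28 (size 4, align 4) → ends 32
g at 32 (size 1, align 1) → ends 33
pad 1 to align 2 for h
h at 34 (size 36, align 2) → ends 70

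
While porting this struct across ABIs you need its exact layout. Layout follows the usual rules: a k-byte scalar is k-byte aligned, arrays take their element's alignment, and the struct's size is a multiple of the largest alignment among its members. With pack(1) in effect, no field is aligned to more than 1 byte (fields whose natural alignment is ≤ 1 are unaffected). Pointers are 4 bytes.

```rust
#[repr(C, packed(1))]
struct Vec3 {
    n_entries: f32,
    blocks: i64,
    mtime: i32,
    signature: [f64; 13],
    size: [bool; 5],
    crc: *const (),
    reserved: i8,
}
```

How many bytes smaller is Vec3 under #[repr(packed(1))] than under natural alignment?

natural layout:
  n_entries at 0 (size 4, align 4) → ends 4
  pad 4 to align 8 for blocks
  blocks at 8 (size 8, align 8) → ends 16
  mtime at 16 (size 4, align 4) → ends 20
  pad 4 to align 8 for signature
  signature at 24 (size 104, align 8) → ends 128
  size at 128 (size 5, align 1) → ends 133
  pad 3 to align 4 for crc
  crc at 136 (size 4, align 4) → ends 140
  reserved at 140 (size 1, align 1) → ends 141
  tail pad 3 to reach multiple of 8
  total 144 bytes, alignment 8
packed(1) layout:
  n_entries at 0 (size 4, align 1) → ends 4
  blocks at 4 (size 8, align 1) → ends 12
  mtime at 12 (size 4, align 1) → ends 16
  signature at 16 (size 104, align 1) → ends 120
  size at 120 (size 5, align 1) → ends 125
  crc at 125 (size 4, align 1) → ends 129
  reserved at 129 (size 1, align 1) → ends 130
  total 130 bytes, alignment 1
144 − 130 = 14

14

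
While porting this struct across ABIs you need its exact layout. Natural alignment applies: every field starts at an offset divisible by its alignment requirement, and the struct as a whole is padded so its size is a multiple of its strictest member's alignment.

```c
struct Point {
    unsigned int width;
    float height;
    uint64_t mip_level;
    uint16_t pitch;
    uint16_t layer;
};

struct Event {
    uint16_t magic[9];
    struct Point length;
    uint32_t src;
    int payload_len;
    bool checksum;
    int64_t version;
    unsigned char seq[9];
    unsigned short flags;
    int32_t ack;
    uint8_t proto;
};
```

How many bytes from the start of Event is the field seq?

72

Point: width at 0 (size 4, align 4) → ends 4; height at 4 (size 4, align 4) → ends 8; mip_level at 8 (size 8, align 8) → ends 16; pitch at 16 (size 2, align 2) → ends 18; layer at 18 (size 2, align 2) → ends 20; tail pad 4 to reach multiple of 8; total 24 bytes, alignment 8
magic at 0 (size 18, align 2) → ends 18
pad 6 to align 8 for length
length at 24 (size 24, align 8) → ends 48
src at 48 (size 4, align 4) → ends 52
payload_len at 52 (size 4, align 4) → ends 56
checksum at 56 (size 1, align 1) → ends 57
pad 7 to align 8 for version
version at 64 (size 8, align 8) → ends 72
seq at 72 (size 9, align 1) → ends 81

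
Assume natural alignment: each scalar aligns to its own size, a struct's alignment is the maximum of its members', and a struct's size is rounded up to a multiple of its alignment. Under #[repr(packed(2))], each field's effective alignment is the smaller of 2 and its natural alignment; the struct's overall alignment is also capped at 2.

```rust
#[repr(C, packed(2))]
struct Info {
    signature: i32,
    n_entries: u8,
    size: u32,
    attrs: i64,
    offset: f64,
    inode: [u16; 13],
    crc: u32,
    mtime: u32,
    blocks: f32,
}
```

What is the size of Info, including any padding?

64 bytes

0..4  signature  (4B, 2-aligned)
4..5  n_entries  (1B, 1-aligned)
5..6  -- padding (1B)
6..10  size  (4B, 2-aligned)
10..18  attrs  (8B, 2-aligned)
18..26  offset  (8B, 2-aligned)
26..52  inode  (26B, 2-aligned)
52..56  crc  (4B, 2-aligned)
56..60  mtime  (4B, 2-aligned)
60..64  blocks  (4B, 2-aligned)
sizeof = 64, alignof = 2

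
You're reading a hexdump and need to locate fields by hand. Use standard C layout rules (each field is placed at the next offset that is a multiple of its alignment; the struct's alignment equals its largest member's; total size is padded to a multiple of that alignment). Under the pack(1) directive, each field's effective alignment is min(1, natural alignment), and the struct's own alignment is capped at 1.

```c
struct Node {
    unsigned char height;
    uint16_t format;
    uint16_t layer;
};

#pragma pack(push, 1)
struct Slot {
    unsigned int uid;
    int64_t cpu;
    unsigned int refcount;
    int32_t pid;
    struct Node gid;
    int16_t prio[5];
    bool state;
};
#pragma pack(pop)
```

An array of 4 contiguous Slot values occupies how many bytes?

Node: @0: height [1B, align 1] → 1; +1 pad (align 2); @2: format [2B, align 2] → 4; @4: layer [2B, align 2] → 6; size 6, align 2
@0: uid [4B, align 1] → 4
@4: cpu [8B, align 1] → 12
@12: refcount [4B, align 1] → 16
@16: pid [4B, align 1] → 20
@20: gid [6B, align 1] → 26
@26: prio [10B, align 1] → 36
@36: state [1B, align 1] → 37
size 37, align 1
array of 4: 4 × 37 = 148

148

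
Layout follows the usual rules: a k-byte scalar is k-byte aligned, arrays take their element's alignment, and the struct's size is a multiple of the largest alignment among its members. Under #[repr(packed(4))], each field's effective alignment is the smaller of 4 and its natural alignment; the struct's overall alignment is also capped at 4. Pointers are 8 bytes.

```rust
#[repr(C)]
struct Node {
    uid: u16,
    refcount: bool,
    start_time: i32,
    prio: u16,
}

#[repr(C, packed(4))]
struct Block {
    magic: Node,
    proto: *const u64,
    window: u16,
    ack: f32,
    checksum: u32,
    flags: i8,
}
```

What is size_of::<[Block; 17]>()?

612

Node: @0: uid [2B, align 2] → 2; @2: refcount [1B, align 1] → 3; +1 pad (align 4); @4: start_time [4B, align 4] → 8; @8: prio [2B, align 2] → 10; +2 tail pad (align 4); size 12, align 4
@0: magic [12B, align 4] → 12
@12: proto [8B, align 4] → 20
@20: window [2B, align 2] → 22
+2 pad (align 4)
@24: ack [4B, align 4] → 28
@28: checksum [4B, align 4] → 32
@32: flags [1B, align 1] → 33
+3 tail pad (align 4)
size 36, align 4
array of 17: 17 × 36 = 612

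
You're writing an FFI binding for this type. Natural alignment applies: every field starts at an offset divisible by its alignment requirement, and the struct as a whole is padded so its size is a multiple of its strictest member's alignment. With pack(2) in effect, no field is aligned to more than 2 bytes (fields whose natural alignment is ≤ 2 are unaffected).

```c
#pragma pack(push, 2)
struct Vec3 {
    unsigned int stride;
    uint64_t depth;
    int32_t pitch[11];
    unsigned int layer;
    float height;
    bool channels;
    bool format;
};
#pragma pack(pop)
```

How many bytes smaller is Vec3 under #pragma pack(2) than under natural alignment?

natural layout:
  @0: stride [4B, align 4] → 4
  +4 pad (align 8)
  @8: depth [8B, align 8] → 16
  @16: pitch [44B, align 4] → 60
  @60: layer [4B, align 4] → 64
  @64: height [4B, align 4] → 68
  @68: channels [1B, align 1] → 69
  @69: format [1B, align 1] → 70
  +2 tail pad (align 8)
  size 72, align 8
packed(2) layout:
  @0: stride [4B, align 2] → 4
  @4: depth [8B, align 2] → 12
  @12: pitch [44B, align 2] → 56
  @56: layer [4B, align 2] → 60
  @60: height [4B, align 2] → 64
  @64: channels [1B, align 1] → 65
  @65: format [1B, align 1] → 66
  size 66, align 2
72 − 66 = 6

6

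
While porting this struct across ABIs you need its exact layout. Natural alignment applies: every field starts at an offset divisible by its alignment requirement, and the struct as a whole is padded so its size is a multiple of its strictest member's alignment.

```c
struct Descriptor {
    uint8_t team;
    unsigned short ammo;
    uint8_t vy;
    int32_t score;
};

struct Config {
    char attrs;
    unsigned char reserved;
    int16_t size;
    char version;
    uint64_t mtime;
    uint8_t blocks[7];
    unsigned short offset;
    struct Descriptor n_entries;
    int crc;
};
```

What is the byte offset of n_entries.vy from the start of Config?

32

Descriptor: 0..1  team  (1B, 1-aligned); 1..2  -- padding (1B); 2..4  ammo  (2B, 2-aligned); 4..5  vy  (1B, 1-aligned); 5..8  -- padding (3B); 8..12  score  (4B, 4-aligned); sizeof = 12, alignof = 4
0..1  attrs  (1B, 1-aligned)
1..2  reserved  (1B, 1-aligned)
2..4  size  (2B, 2-aligned)
4..5  version  (1B, 1-aligned)
5..8  -- padding (3B)
8..16  mtime  (8B, 8-aligned)
16..23  blocks  (7B, 1-aligned)
23..24  -- padding (1B)
24..26  offset  (2B, 2-aligned)
26..28  -- padding (2B)
28..40  n_entries  (12B, 4-aligned)
within Descriptor: vy at 4
28 + 4 = 32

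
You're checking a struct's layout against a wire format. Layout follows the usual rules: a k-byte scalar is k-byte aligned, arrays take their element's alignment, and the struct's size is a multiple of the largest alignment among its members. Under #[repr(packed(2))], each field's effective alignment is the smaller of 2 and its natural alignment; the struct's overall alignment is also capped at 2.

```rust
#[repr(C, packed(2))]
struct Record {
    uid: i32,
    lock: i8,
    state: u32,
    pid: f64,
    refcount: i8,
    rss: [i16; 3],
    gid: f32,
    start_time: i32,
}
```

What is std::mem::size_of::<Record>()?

34

uid at 0 (size 4, align 2) → ends 4
lock at 4 (size 1, align 1) → ends 5
pad 1 to align 2 for state
state at 6 (size 4, align 2) → ends 10
pid at 10 (size 8, align 2) → ends 18
refcount at 18 (size 1, align 1) → ends 19
pad 1 to align 2 for rss
rss at 20 (size 6, align 2) → ends 26
gid at 26 (size 4, align 2) → ends 30
start_time at 30 (size 4, align 2) → ends 34
total 34 bytes, alignment 2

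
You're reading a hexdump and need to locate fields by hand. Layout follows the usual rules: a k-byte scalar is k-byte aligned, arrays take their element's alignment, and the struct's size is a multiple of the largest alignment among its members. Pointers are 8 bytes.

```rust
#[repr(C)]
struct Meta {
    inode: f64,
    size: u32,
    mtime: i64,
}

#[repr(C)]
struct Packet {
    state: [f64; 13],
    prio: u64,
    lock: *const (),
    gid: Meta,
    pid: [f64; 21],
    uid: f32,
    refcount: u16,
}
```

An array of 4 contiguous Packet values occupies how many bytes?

1280

Meta: @0: inode [8B, align 8] → 8; @8: size [4B, align 4] → 12; +4 pad (align 8); @16: mtime [8B, align 8] → 24; size 24, align 8
@0: state [104B, align 8] → 104
@104: prio [8B, align 8] → 112
@112: lock [8B, align 8] → 120
@120: gid [24B, align 8] → 144
@144: pid [168B, align 8] → 312
@312: uid [4B, align 4] → 316
@316: refcount [2B, align 2] → 318
+2 tail pad (align 8)
size 320, align 8
array of 4: 4 × 320 = 1280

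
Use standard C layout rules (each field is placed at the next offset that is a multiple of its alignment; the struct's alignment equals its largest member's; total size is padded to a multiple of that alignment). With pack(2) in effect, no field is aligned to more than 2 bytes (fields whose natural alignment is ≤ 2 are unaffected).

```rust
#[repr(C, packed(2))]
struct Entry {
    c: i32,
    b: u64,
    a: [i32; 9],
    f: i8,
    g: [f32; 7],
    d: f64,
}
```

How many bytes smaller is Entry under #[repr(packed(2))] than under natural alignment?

natural layout:
  0..4  c  (4B, 4-aligned)
  4..8  -- padding (4B)
  8..16  b  (8B, 8-aligned)
  16..52  a  (36B, 4-aligned)
  52..53  f  (1B, 1-aligned)
  53..56  -- padding (3B)
  56..84  g  (28B, 4-aligned)
  84..88  -- padding (4B)
  88..96  d  (8B, 8-aligned)
  sizeof = 96, alignof = 8
packed(2) layout:
  0..4  c  (4B, 2-aligned)
  4..12  b  (8B, 2-aligned)
  12..48  a  (36B, 2-aligned)
  48..49  f  (1B, 1-aligned)
  49..50  -- padding (1B)
  50..78  g  (28B, 2-aligned)
  78..86  d  (8B, 2-aligned)
  sizeof = 86, alignof = 2
96 − 86 = 10

10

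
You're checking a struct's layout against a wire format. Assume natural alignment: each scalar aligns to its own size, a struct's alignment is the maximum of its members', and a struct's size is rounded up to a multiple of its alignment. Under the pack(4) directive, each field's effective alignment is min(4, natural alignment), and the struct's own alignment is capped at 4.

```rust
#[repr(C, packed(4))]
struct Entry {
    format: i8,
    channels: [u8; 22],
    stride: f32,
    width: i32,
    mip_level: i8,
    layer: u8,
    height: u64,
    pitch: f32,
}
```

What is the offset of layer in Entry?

@0: format [1B, align 1] → 1
@1: channels [22B, align 1] → 23
+1 pad (align 4)
@24: stride [4B, align 4] → 28
@28: width [4B, align 4] → 32
@32: mip_level [1B, align 1] → 33
@33: layer [1B, align 1] → 34

33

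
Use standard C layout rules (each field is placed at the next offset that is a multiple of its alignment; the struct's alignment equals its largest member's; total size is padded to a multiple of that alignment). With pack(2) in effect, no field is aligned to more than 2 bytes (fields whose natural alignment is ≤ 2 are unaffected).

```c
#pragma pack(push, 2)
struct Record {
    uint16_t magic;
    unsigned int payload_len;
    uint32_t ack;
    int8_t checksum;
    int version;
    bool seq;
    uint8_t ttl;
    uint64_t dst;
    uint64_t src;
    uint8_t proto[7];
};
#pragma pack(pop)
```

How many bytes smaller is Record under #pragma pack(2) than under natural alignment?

natural layout:
  0..2  magic  (2B, 2-aligned)
  2..4  -- padding (2B)
  4..8  payload_len  (4B, 4-aligned)
  8..12  ack  (4B, 4-aligned)
  12..13  checksum  (1B, 1-aligned)
  13..16  -- padding (3B)
  16..20  version  (4B, 4-aligned)
  20..21  seq  (1B, 1-aligned)
  21..22  ttl  (1B, 1-aligned)
  22..24  -- padding (2B)
  24..32  dst  (8B, 8-aligned)
  32..40  src  (8B, 8-aligned)
  40..47  proto  (7B, 1-aligned)
  47..48  -- tail padding (1B)
  sizeof = 48, alignof = 8
packed(2) layout:
  0..2  magic  (2B, 2-aligned)
  2..6  payload_len  (4B, 2-aligned)
  6..10  ack  (4B, 2-aligned)
  10..11  checksum  (1B, 1-aligned)
  11..12  -- padding (1B)
  12..16  version  (4B, 2-aligned)
  16..17  seq  (1B, 1-aligned)
  17..18  ttl  (1B, 1-aligned)
  18..26  dst  (8B, 2-aligned)
  26..34  src  (8B, 2-aligned)
  34..41  proto  (7B, 1-aligned)
  41..42  -- tail padding (1B)
  sizeof = 42, alignof = 2
48 − 42 = 6

6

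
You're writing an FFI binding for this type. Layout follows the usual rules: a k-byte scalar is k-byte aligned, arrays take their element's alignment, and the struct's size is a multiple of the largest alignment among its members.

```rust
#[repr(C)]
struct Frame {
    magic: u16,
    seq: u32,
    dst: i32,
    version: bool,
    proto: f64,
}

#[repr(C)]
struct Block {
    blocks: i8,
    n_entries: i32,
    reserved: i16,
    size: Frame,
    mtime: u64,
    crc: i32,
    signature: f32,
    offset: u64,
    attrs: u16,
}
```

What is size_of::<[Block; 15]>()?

1080

Frame: 0..2  magic  (2B, 2-aligned); 2..4  -- padding (2B); 4..8  seq  (4B, 4-aligned); 8..12  dst  (4B, 4-aligned); 12..13  version  (1B, 1-aligned); 13..16  -- padding (3B); 16..24  proto  (8B, 8-aligned); sizeof = 24, alignof = 8
0..1  blocks  (1B, 1-aligned)
1..4  -- padding (3B)
4..8  n_entries  (4B, 4-aligned)
8..10  reserved  (2B, 2-aligned)
10..16  -- padding (6B)
16..40  size  (24B, 8-aligned)
40..48  mtime  (8B, 8-aligned)
48..52  crc  (4B, 4-aligned)
52..56  signature  (4B, 4-aligned)
56..64  offset  (8B, 8-aligned)
64..66  attrs  (2B, 2-aligned)
66..72  -- tail padding (6B)
sizeof = 72, alignof = 8
array of 15: 15 × 72 = 1080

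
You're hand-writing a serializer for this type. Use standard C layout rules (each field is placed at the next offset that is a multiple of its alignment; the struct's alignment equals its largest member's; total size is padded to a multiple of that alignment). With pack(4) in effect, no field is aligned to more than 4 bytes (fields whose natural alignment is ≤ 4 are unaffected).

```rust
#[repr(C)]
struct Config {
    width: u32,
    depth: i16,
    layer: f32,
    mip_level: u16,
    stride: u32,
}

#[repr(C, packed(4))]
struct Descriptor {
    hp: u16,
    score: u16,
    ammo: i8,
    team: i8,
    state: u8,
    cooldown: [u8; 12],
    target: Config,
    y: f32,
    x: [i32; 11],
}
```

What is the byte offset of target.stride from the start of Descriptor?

36

Config: @0: width [4B, align 4] → 4; @4: depth [2B, align 2] → 6; +2 pad (align 4); @8: layer [4B, align 4] → 12; @12: mip_level [2B, align 2] → 14; +2 pad (align 4); @16: stride [4B, align 4] → 20; size 20, align 4
@0: hp [2B, align 2] → 2
@2: score [2B, align 2] → 4
@4: ammo [1B, align 1] → 5
@5: team [1B, align 1] → 6
@6: state [1B, align 1] → 7
@7: cooldown [12B, align 1] → 19
+1 pad (align 4)
@20: target [20B, align 4] → 40
within Config: stride at 16
20 + 16 = 36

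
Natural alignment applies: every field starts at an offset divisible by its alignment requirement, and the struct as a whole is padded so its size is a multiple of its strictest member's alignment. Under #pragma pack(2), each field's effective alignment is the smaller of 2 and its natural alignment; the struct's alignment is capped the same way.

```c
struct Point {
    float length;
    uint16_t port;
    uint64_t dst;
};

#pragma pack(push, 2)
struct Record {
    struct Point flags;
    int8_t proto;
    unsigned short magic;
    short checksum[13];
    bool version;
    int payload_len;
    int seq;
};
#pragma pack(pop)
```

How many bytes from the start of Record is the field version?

Point: length at 0 (size 4, align 4) → ends 4; port at 4 (size 2, align 2) → ends 6; pad 2 to align 8 for dst; dst at 8 (size 8, align 8) → ends 16; total 16 bytes, alignment 8
flags at 0 (size 16, align 2) → ends 16
proto at 16 (size 1, align 1) → ends 17
pad 1 to align 2 for magic
magic at 18 (size 2, align 2) → ends 20
checksum at 20 (size 26, align 2) → ends 46
version at 46 (size 1, align 1) → ends 47

46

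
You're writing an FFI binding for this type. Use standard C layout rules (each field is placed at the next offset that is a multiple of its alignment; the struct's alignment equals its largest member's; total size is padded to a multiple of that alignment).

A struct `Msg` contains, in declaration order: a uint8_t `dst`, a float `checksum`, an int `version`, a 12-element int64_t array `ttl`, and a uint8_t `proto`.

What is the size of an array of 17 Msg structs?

dst at 0 (size 1, align 1) → ends 1
pad 3 to align 4 for checksum
checksum at 4 (size 4, align 4) → ends 8
version at 8 (size 4, align 4) → ends 12
pad 4 to align 8 for ttl
ttl at 16 (size 96, align 8) → ends 112
proto at 112 (size 1, align 1) → ends 113
tail pad 7 to reach multiple of 8
total 120 bytes, alignment 8
array of 17: 17 × 120 = 2040

2040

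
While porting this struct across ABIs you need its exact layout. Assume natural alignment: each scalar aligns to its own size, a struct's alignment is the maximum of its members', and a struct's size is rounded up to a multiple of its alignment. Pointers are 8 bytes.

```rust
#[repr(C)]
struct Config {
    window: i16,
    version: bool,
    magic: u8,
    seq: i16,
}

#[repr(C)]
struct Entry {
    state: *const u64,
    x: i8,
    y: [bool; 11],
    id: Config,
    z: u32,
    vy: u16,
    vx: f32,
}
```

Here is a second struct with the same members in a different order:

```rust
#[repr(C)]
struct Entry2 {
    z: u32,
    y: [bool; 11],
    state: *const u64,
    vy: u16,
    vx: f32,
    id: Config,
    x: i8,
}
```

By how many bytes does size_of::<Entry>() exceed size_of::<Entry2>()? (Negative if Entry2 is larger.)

Config: @0: window [2B, align 2] → 2; @2: version [1B, align 1] → 3; @3: magic [1B, align 1] → 4; @4: seq [2B, align 2] → 6; size 6, align 2
@0: state [8B, align 8] → 8
@8: x [1B, align 1] → 9
@9: y [11B, align 1] → 20
@20: id [6B, align 2] → 26
+2 pad (align 4)
@28: z [4B, align 4] → 32
@32: vy [2B, align 2] → 34
+2 pad (align 4)
@36: vx [4B, align 4] → 40
size 40, align 8
— Entry2 —
@0: z [4B, align 4] → 4
@4: y [11B, align 1] → 15
+1 pad (align 8)
@16: state [8B, align 8] → 24
@24: vy [2B, align 2] → 26
+2 pad (align 4)
@28: vx [4B, align 4] → 32
@32: id [6B, align 2] → 38
@38: x [1B, align 1] → 39
+1 tail pad (align 8)
size 40, align 8
40 − 40 = 0

0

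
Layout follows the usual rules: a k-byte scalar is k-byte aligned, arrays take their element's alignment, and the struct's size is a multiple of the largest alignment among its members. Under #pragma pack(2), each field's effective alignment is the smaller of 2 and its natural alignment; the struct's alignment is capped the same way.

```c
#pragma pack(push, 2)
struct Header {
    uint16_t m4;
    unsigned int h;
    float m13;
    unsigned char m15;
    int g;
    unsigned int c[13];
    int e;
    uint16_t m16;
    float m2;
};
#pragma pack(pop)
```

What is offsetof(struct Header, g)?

12

m4 at 0 (size 2, align 2) → ends 2
h at 2 (size 4, align 2) → ends 6
m13 at 6 (size 4, align 2) → ends 10
m15 at 10 (size 1, align 1) → ends 11
pad 1 to align 2 for g
g at 12 (size 4, align 2) → ends 16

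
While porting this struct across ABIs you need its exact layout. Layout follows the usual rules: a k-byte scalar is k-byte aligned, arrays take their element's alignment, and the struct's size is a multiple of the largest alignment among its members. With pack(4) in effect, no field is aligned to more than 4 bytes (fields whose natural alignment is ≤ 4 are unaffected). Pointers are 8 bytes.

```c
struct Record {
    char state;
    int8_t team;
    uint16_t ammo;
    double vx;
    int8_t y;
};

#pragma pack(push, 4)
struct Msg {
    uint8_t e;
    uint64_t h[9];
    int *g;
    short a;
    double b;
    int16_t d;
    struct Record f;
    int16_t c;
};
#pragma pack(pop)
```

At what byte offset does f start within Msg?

Record: 0..1  state  (1B, 1-aligned); 1..2  team  (1B, 1-aligned); 2..4  ammo  (2B, 2-aligned); 4..8  -- padding (4B); 8..16  vx  (8B, 8-aligned); 16..17  y  (1B, 1-aligned); 17..24  -- tail padding (7B); sizeof = 24, alignof = 8
0..1  e  (1B, 1-aligned)
1..4  -- padding (3B)
4..76  h  (72B, 4-aligned)
76..84  g  (8B, 4-aligned)
84..86  a  (2B, 2-aligned)
86..88  -- padding (2B)
88..96  b  (8B, 4-aligned)
96..98  d  (2B, 2-aligned)
98..100  -- padding (2B)
100..124  f  (24B, 4-aligned)

100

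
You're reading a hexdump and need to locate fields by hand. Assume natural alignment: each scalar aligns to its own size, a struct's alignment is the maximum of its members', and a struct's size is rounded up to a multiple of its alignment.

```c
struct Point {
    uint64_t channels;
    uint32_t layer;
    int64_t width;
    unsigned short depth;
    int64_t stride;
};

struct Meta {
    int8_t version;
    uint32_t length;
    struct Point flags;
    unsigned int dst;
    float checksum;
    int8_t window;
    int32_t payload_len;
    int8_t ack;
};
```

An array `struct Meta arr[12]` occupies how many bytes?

Point: @0: channels [8B, align 8] → 8; @8: layer [4B, align 4] → 12; +4 pad (align 8); @16: width [8B, align 8] → 24; @24: depth [2B, align 2] → 26; +6 pad (align 8); @32: stride [8B, align 8] → 40; size 40, align 8
@0: version [1B, align 1] → 1
+3 pad (align 4)
@4: length [4B, align 4] → 8
@8: flags [40B, align 8] → 48
@48: dst [4B, align 4] → 52
@52: checksum [4B, align 4] → 56
@56: window [1B, align 1] → 57
+3 pad (align 4)
@60: payload_len [4B, align 4] → 64
@64: ack [1B, align 1] → 65
+7 tail pad (align 8)
size 72, align 8
array of 12: 12 × 72 = 864

864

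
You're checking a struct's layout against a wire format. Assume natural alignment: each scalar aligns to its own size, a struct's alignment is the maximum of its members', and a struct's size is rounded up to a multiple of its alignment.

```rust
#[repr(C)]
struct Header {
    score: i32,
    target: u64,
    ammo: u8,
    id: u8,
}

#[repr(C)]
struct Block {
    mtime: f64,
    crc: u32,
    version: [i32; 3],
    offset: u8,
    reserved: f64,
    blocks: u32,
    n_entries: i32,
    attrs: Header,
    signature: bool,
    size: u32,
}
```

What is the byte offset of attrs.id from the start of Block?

Header: @0: score [4B, align 4] → 4; +4 pad (align 8); @8: target [8B, align 8] → 16; @16: ammo [1B, align 1] → 17; @17: id [1B, align 1] → 18; +6 tail pad (align 8); size 24, align 8
@0: mtime [8B, align 8] → 8
@8: crc [4B, align 4] → 12
@12: version [12B, align 4] → 24
@24: offset [1B, align 1] → 25
+7 pad (align 8)
@32: reserved [8B, align 8] → 40
@40: blocks [4B, align 4] → 44
@44: n_entries [4B, align 4] → 48
@48: attrs [24B, align 8] → 72
within Header: id at 17
48 + 17 = 65

65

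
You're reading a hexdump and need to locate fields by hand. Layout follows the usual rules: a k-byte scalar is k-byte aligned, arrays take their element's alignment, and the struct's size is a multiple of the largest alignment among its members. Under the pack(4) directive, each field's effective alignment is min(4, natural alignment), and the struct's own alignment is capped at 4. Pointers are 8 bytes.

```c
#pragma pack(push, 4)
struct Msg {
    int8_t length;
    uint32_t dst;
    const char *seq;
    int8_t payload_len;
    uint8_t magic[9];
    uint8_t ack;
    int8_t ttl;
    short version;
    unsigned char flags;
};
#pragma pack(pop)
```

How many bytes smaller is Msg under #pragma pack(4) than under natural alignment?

0

natural layout:
  0..1  length  (1B, 1-aligned)
  1..4  -- padding (3B)
  4..8  dst  (4B, 4-aligned)
  8..16  seq  (8B, 8-aligned)
  16..17  payload_len  (1B, 1-aligned)
  17..26  magic  (9B, 1-aligned)
  26..27  ack  (1B, 1-aligned)
  27..28  ttl  (1B, 1-aligned)
  28..30  version  (2B, 2-aligned)
  30..31  flags  (1B, 1-aligned)
  31..32  -- tail padding (1B)
  sizeof = 32, alignof = 8
packed(4) layout:
  0..1  length  (1B, 1-aligned)
  1..4  -- padding (3B)
  4..8  dst  (4B, 4-aligned)
  8..16  seq  (8B, 4-aligned)
  16..17  payload_len  (1B, 1-aligned)
  17..26  magic  (9B, 1-aligned)
  26..27  ack  (1B, 1-aligned)
  27..28  ttl  (1B, 1-aligned)
  28..30  version  (2B, 2-aligned)
  30..31  flags  (1B, 1-aligned)
  31..32  -- tail padding (1B)
  sizeof = 32, alignof = 4
32 − 32 = 0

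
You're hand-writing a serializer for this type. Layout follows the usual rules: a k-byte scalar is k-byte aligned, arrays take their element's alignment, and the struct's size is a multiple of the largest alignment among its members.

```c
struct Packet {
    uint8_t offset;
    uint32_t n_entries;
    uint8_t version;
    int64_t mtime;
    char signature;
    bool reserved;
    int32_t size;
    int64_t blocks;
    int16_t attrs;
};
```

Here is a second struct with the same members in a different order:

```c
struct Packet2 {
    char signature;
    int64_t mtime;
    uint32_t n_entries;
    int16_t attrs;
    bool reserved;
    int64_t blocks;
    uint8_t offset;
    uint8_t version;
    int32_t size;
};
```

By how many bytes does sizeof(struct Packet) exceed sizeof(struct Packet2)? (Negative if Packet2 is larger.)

0..1  offset  (1B, 1-aligned)
1..4  -- padding (3B)
4..8  n_entries  (4B, 4-aligned)
8..9  version  (1B, 1-aligned)
9..16  -- padding (7B)
16..24  mtime  (8B, 8-aligned)
24..25  signature  (1B, 1-aligned)
25..26  reserved  (1B, 1-aligned)
26..28  -- padding (2B)
28..32  size  (4B, 4-aligned)
32..40  blocks  (8B, 8-aligned)
40..42  attrs  (2B, 2-aligned)
42..48  -- tail padding (6B)
sizeof = 48, alignof = 8
— Packet2 —
0..1  signature  (1B, 1-aligned)
1..8  -- padding (7B)
8..16  mtime  (8B, 8-aligned)
16..20  n_entries  (4B, 4-aligned)
20..22  attrs  (2B, 2-aligned)
22..23  reserved  (1B, 1-aligned)
23..24  -- padding (1B)
24..32  blocks  (8B, 8-aligned)
32..33  offset  (1B, 1-aligned)
33..34  version  (1B, 1-aligned)
34..36  -- padding (2B)
36..40  size  (4B, 4-aligned)
sizeof = 40, alignof = 8
48 − 40 = 8

8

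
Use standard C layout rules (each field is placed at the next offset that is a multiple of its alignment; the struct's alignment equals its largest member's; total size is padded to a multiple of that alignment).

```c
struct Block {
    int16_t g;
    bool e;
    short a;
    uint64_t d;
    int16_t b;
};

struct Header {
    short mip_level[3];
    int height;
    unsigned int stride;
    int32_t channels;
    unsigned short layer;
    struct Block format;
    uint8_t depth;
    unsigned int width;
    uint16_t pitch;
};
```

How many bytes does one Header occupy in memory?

Block: 0..2  g  (2B, 2-aligned); 2..3  e  (1B, 1-aligned); 3..4  -- padding (1B); 4..6  a  (2B, 2-aligned); 6..8  -- padding (2B); 8..16  d  (8B, 8-aligned); 16..18  b  (2B, 2-aligned); 18..24  -- tail padding (6B); sizeof = 24, alignof = 8
0..6  mip_level  (6B, 2-aligned)
6..8  -- padding (2B)
8..12  height  (4B, 4-aligned)
12..16  stride  (4B, 4-aligned)
16..20  channels  (4B, 4-aligned)
20..22  layer  (2B, 2-aligned)
22..24  -- padding (2B)
24..48  format  (24B, 8-aligned)
48..49  depth  (1B, 1-aligned)
49..52  -- padding (3B)
52..56  width  (4B, 4-aligned)
56..58  pitch  (2B, 2-aligned)
58..64  -- tail padding (6B)
sizeof = 64, alignof = 8

64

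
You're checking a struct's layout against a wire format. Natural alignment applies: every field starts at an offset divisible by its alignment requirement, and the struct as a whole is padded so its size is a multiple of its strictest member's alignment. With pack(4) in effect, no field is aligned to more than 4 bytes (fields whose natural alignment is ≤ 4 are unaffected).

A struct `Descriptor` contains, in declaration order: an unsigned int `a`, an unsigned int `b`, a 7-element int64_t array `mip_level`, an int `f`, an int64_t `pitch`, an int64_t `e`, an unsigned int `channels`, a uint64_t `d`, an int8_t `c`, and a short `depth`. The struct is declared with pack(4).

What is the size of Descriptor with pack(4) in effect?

100

a at 0 (size 4, align 4) → ends 4
b at 4 (size 4, align 4) → ends 8
mip_level at 8 (size 56, align 4) → ends 64
f at 64 (size 4, align 4) → ends 68
pitch at 68 (size 8, align 4) → ends 76
e at 76 (size 8, align 4) → ends 84
channels at 84 (size 4, align 4) → ends 88
d at 88 (size 8, align 4) → ends 96
c at 96 (size 1, align 1) → ends 97
pad 1 to align 2 for depth
depth at 98 (size 2, align 2) → ends 100
total 100 bytes, alignment 4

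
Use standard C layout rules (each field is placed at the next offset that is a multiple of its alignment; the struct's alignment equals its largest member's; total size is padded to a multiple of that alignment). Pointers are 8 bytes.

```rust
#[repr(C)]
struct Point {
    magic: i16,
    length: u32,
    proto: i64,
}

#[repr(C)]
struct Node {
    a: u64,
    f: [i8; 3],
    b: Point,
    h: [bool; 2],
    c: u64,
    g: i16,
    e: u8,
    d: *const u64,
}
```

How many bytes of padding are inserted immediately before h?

0

Point: magic at 0 (size 2, align 2) → ends 2; pad 2 to align 4 for length; length at 4 (size 4, align 4) → ends 8; proto at 8 (size 8, align 8) → ends 16; total 16 bytes, alignment 8
a at 0 (size 8, align 8) → ends 8
f at 8 (size 3, align 1) → ends 11
pad 5 to align 8 for b
b at 16 (size 16, align 8) → ends 32
h at 32 (size 2, align 1) → ends 34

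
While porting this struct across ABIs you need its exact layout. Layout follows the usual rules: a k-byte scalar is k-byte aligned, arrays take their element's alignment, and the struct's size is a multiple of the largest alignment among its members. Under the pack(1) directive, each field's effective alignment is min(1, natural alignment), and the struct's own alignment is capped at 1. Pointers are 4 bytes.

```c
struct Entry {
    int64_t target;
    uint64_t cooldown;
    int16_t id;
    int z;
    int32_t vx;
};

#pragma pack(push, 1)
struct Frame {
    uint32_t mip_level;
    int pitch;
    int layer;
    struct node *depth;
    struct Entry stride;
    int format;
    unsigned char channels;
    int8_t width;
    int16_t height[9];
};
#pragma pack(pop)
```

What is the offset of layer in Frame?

Entry: 0..8  target  (8B, 8-aligned); 8..16  cooldown  (8B, 8-aligned); 16..18  id  (2B, 2-aligned); 18..20  -- padding (2B); 20..24  z  (4B, 4-aligned); 24..28  vx  (4B, 4-aligned); 28..32  -- tail padding (4B); sizeof = 32, alignof = 8
0..4  mip_level  (4B, 1-aligned)
4..8  pitch  (4B, 1-aligned)
8..12  layer  (4B, 1-aligned)

8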